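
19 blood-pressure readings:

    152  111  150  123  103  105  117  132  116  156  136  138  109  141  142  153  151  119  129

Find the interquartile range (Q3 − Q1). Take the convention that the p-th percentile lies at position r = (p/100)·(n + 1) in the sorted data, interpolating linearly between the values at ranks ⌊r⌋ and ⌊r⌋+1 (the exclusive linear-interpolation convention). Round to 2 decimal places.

34.00

Sorted: 103, 105, 109, 111, 116, 117, 119, 123, 129, 132, 136, 138, 141, 142, 150, 151, 152, 153, 156.
n = 19.
P25: r = 5 (integer) → 116.
P75: r = 15 (integer) → 150.
Difference: 150 − 116 = 34.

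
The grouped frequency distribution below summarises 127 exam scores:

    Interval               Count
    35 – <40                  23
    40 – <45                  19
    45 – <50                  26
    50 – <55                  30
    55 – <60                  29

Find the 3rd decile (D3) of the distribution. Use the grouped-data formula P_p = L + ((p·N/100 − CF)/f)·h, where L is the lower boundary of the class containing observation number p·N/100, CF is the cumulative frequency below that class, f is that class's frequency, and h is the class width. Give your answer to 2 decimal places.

N = 127; target position k = 30/100 · 127 = 38.1.
Cumulative frequencies: 23, 42, 68, 98, 127.
Observation 38.1 falls in the class 40 – <45.
L = 40, CF = 23, f = 19, h = 5.
P30 = 40 + ((38.1 − 23)/19)·5 = 40 + 3.97368 = 43.9737.

43.97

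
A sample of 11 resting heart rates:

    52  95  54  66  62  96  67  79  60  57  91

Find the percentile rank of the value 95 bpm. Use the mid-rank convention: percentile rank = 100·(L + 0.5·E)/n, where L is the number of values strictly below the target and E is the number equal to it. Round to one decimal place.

86.4

Sorted: 52, 54, 57, 60, 62, 66, 67, 79, 91, 95, 96.
Count below 95: L = 9; count equal: E = 1; n = 11.
Percentile rank = 100·(9 + 0.5·1)/11 = 100·9.5/11 = 86.36.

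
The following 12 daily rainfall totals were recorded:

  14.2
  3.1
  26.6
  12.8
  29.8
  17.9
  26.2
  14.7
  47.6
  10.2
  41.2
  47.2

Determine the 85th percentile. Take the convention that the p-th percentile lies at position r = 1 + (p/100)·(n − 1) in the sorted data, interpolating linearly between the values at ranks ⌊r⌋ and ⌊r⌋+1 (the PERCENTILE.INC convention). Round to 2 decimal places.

Sorted: 3.1, 10.2, 12.8, 14.2, 14.7, 17.9, 26.2, 26.6, 29.8, 41.2, 47.2, 47.6.
n = 12.
r = 1 + (85/100)·(12 − 1) = 1 + 9.35 = 10.35.
Rank 10 is 41.2 and rank 11 is 47.2.
Interpolate: 41.2 + 0.35·(47.2 − 41.2) = 41.2 + 0.35·6 = 43.3.

43.30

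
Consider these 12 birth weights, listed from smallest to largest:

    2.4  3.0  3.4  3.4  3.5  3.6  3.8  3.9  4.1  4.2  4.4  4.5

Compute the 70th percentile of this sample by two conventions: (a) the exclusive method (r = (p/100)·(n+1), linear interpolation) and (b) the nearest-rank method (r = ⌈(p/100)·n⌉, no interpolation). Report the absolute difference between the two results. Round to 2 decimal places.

0.01

n = 12.
(a) r = 9.1; between ranks 9 (4.1) and 10 (4.2): 4.11.
(b) the nearest-rank method: rank 9 → 4.1.
|4.11 − 4.1| = 0.01.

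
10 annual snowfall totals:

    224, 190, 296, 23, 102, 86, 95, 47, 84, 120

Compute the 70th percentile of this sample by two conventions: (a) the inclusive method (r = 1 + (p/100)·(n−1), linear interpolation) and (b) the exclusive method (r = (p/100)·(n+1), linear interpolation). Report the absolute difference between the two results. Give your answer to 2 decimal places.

Sorted: 23, 47, 84, 86, 95, 102, 120, 190, 224, 296.
n = 10.
(a) r = 7.3; between ranks 7 (120) and 8 (190): 141.
(b) r = 7.7; between ranks 7 (120) and 8 (190): 169.
|141 − 169| = 28.

28.00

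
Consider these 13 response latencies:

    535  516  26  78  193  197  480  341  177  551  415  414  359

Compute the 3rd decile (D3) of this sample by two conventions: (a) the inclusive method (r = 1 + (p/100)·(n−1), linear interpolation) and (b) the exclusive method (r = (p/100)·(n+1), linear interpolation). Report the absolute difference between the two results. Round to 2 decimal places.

1.60

Sorted: 26, 78, 177, 193, 197, 341, 359, 414, 415, 480, 516, 535, 551.
n = 13.
(a) r = 4.6; between ranks 4 (193) and 5 (197): 195.4.
(b) r = 4.2; between ranks 4 (193) and 5 (197): 193.8.
|195.4 − 193.8| = 1.6.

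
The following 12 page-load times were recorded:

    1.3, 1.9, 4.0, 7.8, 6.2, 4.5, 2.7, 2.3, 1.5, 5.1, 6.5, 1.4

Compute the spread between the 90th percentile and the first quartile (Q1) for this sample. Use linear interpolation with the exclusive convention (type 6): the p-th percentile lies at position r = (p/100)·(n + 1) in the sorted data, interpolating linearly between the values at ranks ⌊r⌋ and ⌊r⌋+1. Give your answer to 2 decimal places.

Sorted: 1.3, 1.4, 1.5, 1.9, 2.3, 2.7, 4.0, 4.5, 5.1, 6.2, 6.5, 7.8.
n = 12.
P25: r = 3.25; ranks 3–4 are 1.5, 1.9; interpolating gives 1.6.
P90: r = 11.7; ranks 11–12 are 6.5, 7.8; interpolating gives 7.41.
Difference: 7.41 − 1.6 = 5.81.

5.81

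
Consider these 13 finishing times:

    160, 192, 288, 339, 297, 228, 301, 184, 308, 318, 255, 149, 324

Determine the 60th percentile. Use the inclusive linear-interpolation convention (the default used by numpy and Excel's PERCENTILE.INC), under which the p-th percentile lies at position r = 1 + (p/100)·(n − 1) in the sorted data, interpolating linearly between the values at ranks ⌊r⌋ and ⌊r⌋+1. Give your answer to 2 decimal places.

297.80

Sorted: 149, 160, 184, 192, 228, 255, 288, 297, 301, 308, 318, 324, 339.
n = 13.
r = 1 + (60/100)·(13 − 1) = 1 + 7.2 = 8.2.
Rank 8 is 297 and rank 9 is 301.
Interpolate: 297 + 0.2·(301 − 297) = 297 + 0.2·4 = 297.8.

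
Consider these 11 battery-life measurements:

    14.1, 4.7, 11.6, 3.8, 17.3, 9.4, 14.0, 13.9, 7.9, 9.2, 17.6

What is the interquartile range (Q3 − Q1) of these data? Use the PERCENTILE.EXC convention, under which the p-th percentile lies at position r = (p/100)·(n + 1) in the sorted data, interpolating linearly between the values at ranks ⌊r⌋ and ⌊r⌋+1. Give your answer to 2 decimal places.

Sorted: 3.8, 4.7, 7.9, 9.2, 9.4, 11.6, 13.9, 14.0, 14.1, 17.3, 17.6.
n = 11.
P25: r = 3 (integer) → 7.9.
P75: r = 9 (integer) → 14.1.
Difference: 14.1 − 7.9 = 6.2.

6.20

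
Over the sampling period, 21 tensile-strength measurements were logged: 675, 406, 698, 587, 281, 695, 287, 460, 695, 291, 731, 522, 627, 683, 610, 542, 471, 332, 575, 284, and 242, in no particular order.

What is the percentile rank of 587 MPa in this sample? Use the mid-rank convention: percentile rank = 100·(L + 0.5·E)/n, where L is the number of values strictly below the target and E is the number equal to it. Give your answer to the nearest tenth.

59.5

Sorted: 242, 281, 284, 287, 291, 332, 406, 460, 471, 522, 542, 575, 587, 610, 627, 675, 683, 695, 695, 698, 731.
Count below 587: L = 12; count equal: E = 1; n = 21.
Percentile rank = 100·(12 + 0.5·1)/21 = 100·12.5/21 = 59.52.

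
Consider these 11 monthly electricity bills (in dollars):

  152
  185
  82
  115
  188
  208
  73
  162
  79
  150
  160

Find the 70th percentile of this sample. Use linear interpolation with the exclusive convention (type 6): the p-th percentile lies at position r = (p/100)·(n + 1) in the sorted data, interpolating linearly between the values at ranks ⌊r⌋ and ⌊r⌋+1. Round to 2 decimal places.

171.20

Sorted: 73, 79, 82, 115, 150, 152, 160, 162, 185, 188, 208.
n = 11.
r = (70/100)·(11 + 1) = 8.4.
Rank 8 is 162 and rank 9 is 185.
Interpolate: 162 + 0.4·(185 − 162) = 162 + 0.4·23 = 171.2.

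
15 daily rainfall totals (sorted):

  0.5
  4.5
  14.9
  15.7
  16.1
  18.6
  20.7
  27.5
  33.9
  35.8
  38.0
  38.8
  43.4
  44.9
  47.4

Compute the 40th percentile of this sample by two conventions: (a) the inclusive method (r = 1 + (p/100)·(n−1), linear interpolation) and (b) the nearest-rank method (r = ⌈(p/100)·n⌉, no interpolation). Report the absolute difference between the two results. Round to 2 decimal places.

n = 15.
(a) r = 6.6; between ranks 6 (18.6) and 7 (20.7): 19.86.
(b) the nearest-rank method: rank 6 → 18.6.
|19.86 − 18.6| = 1.26.

1.26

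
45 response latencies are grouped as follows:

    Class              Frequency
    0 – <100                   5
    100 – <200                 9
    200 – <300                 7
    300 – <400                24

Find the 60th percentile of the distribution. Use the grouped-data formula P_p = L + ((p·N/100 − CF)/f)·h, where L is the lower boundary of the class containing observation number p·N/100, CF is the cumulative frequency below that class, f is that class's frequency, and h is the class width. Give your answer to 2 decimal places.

N = 45; target position k = 60/100 · 45 = 27.
Cumulative frequencies: 5, 14, 21, 45.
Observation 27 falls in the class 300 – <400.
L = 300, CF = 21, f = 24, h = 100.
P60 = 300 + ((27 − 21)/24)·100 = 300 + 25 = 325.

325.00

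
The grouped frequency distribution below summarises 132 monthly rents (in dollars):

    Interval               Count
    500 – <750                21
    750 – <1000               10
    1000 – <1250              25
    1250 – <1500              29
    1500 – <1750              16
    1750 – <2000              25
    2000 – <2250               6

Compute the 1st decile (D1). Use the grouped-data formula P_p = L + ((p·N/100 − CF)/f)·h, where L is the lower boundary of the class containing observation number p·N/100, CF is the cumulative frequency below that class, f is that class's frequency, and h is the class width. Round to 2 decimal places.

657.14

N = 132; target position k = 10/100 · 132 = 13.2.
Cumulative frequencies: 21, 31, 56, 85, 101, 126, 132.
Observation 13.2 falls in the class 500 – <750.
L = 500, CF = 0, f = 21, h = 250.
P10 = 500 + ((13.2 − 0)/21)·250 = 500 + 157.143 = 657.143.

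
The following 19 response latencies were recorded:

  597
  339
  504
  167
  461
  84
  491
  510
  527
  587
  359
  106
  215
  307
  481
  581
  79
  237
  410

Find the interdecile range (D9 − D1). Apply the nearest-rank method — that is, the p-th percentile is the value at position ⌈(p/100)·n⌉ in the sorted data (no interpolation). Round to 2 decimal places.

503.00

Sorted: 79, 84, 106, 167, 215, 237, 307, 339, 359, 410, 461, 481, 491, 504, 510, 527, 581, 587, 597.
n = 19.
P10: rank ⌈10/100·19⌉ = 2 → 84.
P90: rank ⌈90/100·19⌉ = 18 → 587.
Difference: 587 − 84 = 503.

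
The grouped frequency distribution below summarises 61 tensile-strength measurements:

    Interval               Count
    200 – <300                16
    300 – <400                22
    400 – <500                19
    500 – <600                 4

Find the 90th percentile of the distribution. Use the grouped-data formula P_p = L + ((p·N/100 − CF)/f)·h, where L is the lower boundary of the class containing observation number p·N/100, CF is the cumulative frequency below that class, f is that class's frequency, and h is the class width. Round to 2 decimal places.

N = 61; target position k = 90/100 · 61 = 54.9.
Cumulative frequencies: 16, 38, 57, 61.
Observation 54.9 falls in the class 400 – <500.
L = 400, CF = 38, f = 19, h = 100.
P90 = 400 + ((54.9 − 38)/19)·100 = 400 + 88.9474 = 488.947.

488.95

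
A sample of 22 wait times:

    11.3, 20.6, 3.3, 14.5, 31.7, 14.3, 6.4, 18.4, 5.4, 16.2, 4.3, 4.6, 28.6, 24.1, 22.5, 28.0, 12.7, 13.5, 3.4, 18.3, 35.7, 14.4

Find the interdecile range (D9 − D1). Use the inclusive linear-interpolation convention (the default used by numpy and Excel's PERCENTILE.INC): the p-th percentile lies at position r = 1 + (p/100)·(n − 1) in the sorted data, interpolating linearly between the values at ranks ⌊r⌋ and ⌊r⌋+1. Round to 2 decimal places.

24.21

Sorted: 3.3, 3.4, 4.3, 4.6, 5.4, 6.4, 11.3, 12.7, 13.5, 14.3, 14.4, 14.5, 16.2, 18.3, 18.4, 20.6, 22.5, 24.1, 28.0, 28.6, 31.7, 35.7.
n = 22.
P10: r = 3.1; ranks 3–4 are 4.3, 4.6; interpolating gives 4.33.
P90: r = 19.9; ranks 19–20 are 28.0, 28.6; interpolating gives 28.54.
Difference: 28.54 − 4.33 = 24.21.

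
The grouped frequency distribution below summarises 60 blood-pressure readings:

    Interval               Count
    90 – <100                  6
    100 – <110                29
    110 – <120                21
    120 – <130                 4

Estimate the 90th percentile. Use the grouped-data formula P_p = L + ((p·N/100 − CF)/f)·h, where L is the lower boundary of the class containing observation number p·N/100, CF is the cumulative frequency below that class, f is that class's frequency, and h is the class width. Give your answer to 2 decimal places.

119.05

N = 60; target position k = 90/100 · 60 = 54.
Cumulative frequencies: 6, 35, 56, 60.
Observation 54 falls in the class 110 – <120.
L = 110, CF = 35, f = 21, h = 10.
P90 = 110 + ((54 − 35)/21)·10 = 110 + 9.04762 = 119.048.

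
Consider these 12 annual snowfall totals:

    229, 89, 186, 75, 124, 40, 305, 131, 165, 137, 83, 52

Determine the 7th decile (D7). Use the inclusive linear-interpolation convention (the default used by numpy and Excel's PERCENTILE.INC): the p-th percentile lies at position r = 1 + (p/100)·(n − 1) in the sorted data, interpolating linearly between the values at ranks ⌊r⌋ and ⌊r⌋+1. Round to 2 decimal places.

Sorted: 40, 52, 75, 83, 89, 124, 131, 137, 165, 186, 229, 305.
n = 12.
r = 1 + (70/100)·(12 − 1) = 1 + 7.7 = 8.7.
Rank 8 is 137 and rank 9 is 165.
Interpolate: 137 + 0.7·(165 − 137) = 137 + 0.7·28 = 156.6.

156.60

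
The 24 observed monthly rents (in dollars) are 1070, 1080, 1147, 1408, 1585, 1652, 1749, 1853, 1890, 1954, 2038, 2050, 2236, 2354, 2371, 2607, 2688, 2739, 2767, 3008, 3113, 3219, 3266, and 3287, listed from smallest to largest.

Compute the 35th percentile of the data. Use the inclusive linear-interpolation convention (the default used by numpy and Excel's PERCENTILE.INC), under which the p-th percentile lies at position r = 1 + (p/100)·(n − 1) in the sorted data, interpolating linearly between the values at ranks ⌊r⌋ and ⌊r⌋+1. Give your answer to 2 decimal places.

1893.20

n = 24.
r = 1 + (35/100)·(24 − 1) = 1 + 8.05 = 9.05.
Rank 9 is 1890 and rank 10 is 1954.
Interpolate: 1890 + 0.05·(1954 − 1890) = 1890 + 0.05·64 = 1893.2.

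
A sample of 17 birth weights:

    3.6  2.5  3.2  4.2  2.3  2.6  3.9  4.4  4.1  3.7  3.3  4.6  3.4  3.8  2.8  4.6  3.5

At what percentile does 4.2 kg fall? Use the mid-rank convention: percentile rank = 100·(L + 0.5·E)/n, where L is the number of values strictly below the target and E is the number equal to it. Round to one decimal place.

Sorted: 2.3, 2.5, 2.6, 2.8, 3.2, 3.3, 3.4, 3.5, 3.6, 3.7, 3.8, 3.9, 4.1, 4.2, 4.4, 4.6, 4.6.
Count below 4.2: L = 13; count equal: E = 1; n = 17.
Percentile rank = 100·(13 + 0.5·1)/17 = 100·13.5/17 = 79.41.

79.4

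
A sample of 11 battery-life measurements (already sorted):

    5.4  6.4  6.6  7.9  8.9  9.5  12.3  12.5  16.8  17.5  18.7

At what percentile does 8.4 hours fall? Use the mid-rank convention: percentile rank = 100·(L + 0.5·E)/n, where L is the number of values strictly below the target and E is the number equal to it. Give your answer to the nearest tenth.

36.4

Count below 8.4: L = 4; count equal: E = 0; n = 11.
Percentile rank = 100·(4 + 0.5·0)/11 = 100·4/11 = 36.36.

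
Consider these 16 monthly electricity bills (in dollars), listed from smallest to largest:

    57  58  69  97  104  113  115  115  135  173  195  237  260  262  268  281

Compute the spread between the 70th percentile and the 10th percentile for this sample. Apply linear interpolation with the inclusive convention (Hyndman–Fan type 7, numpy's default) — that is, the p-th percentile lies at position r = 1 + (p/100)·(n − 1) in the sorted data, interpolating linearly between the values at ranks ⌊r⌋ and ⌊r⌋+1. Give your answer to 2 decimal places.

152.50

n = 16.
P10: r = 2.5; ranks 2–3 are 58, 69; interpolating gives 63.5.
P70: r = 11.5; ranks 11–12 are 195, 237; interpolating gives 216.
Difference: 216 − 63.5 = 152.5.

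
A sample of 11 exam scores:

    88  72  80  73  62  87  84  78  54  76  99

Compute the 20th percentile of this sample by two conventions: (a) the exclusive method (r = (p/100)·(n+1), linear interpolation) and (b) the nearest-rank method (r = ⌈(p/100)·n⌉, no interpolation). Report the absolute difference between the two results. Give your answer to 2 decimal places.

6.00

Sorted: 54, 62, 72, 73, 76, 78, 80, 84, 87, 88, 99.
n = 11.
(a) r = 2.4; between ranks 2 (62) and 3 (72): 66.
(b) the nearest-rank method: rank 3 → 72.
|66 − 72| = 6.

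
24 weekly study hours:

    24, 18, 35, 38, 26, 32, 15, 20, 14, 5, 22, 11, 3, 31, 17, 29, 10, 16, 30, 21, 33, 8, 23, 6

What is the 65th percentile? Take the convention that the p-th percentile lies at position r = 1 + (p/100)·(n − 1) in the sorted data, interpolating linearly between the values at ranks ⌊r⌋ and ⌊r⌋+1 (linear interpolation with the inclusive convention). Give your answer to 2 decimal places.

Sorted: 3, 5, 6, 8, 10, 11, 14, 15, 16, 17, 18, 20, 21, 22, 23, 24, 26, 29, 30, 31, 32, 33, 35, 38.
n = 24.
r = 1 + (65/100)·(24 − 1) = 1 + 14.95 = 15.95.
Rank 15 is 23 and rank 16 is 24.
Interpolate: 23 + 0.95·(24 − 23) = 23 + 0.95·1 = 23.95.

23.95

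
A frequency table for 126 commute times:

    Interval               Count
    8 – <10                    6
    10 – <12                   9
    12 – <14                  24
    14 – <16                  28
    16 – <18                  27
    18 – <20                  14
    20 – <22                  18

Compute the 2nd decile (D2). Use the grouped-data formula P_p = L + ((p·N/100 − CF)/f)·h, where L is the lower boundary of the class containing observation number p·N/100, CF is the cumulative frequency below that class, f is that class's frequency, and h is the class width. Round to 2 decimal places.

12.85

N = 126; target position k = 20/100 · 126 = 25.2.
Cumulative frequencies: 6, 15, 39, 67, 94, 108, 126.
Observation 25.2 falls in the class 12 – <14.
L = 12, CF = 15, f = 24, h = 2.
P20 = 12 + ((25.2 − 15)/24)·2 = 12 + 0.85 = 12.85.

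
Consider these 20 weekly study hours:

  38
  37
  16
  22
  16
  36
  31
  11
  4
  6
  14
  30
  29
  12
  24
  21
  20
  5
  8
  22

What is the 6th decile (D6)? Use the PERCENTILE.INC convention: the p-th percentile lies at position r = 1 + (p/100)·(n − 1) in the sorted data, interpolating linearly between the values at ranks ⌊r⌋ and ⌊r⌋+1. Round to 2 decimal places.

Sorted: 4, 5, 6, 8, 11, 12, 14, 16, 16, 20, 21, 22, 22, 24, 29, 30, 31, 36, 37, 38.
n = 20.
r = 1 + (60/100)·(20 − 1) = 1 + 11.4 = 12.4.
Rank 12 is 22 and rank 13 is 22.
Interpolate: 22 + 0.4·(22 − 22) = 22 + 0.4·0 = 22.

22.00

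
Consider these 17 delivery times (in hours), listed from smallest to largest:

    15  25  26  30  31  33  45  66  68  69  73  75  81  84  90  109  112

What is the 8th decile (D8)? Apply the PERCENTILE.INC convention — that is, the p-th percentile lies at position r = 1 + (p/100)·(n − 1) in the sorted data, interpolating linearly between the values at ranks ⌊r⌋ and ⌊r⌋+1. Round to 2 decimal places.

n = 17.
r = 1 + (80/100)·(17 − 1) = 1 + 12.8 = 13.8.
Rank 13 is 81 and rank 14 is 84.
Interpolate: 81 + 0.8·(84 − 81) = 81 + 0.8·3 = 83.4.

83.40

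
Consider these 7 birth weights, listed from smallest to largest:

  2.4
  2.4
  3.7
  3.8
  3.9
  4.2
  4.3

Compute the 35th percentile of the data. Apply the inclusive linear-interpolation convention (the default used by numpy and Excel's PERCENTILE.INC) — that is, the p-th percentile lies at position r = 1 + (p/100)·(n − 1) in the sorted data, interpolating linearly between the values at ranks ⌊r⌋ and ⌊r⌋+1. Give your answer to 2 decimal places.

n = 7.
r = 1 + (35/100)·(7 − 1) = 1 + 2.1 = 3.1.
Rank 3 is 3.7 and rank 4 is 3.8.
Interpolate: 3.7 + 0.1·(3.8 − 3.7) = 3.7 + 0.1·0.1 = 3.71.

3.71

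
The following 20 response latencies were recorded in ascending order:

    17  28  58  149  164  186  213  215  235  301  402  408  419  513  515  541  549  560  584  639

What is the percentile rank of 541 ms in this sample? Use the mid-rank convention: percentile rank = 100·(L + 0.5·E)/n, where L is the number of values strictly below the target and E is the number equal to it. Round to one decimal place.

Count below 541: L = 15; count equal: E = 1; n = 20.
Percentile rank = 100·(15 + 0.5·1)/20 = 100·15.5/20 = 77.5.

77.5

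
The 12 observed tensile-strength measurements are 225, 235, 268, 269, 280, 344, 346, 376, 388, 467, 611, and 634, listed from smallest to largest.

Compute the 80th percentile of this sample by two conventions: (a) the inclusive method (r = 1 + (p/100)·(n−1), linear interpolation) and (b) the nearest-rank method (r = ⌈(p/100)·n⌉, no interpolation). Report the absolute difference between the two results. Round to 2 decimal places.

n = 12.
(a) r = 9.8; between ranks 9 (388) and 10 (467): 451.2.
(b) the nearest-rank method: rank 10 → 467.
|451.2 − 467| = 15.8.

15.80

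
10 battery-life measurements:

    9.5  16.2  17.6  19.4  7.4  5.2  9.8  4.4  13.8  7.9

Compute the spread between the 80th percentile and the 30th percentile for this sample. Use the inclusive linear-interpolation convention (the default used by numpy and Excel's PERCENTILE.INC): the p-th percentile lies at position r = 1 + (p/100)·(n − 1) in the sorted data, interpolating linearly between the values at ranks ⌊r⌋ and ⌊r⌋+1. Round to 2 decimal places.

8.73

Sorted: 4.4, 5.2, 7.4, 7.9, 9.5, 9.8, 13.8, 16.2, 17.6, 19.4.
n = 10.
P30: r = 3.7; ranks 3–4 are 7.4, 7.9; interpolating gives 7.75.
P80: r = 8.2; ranks 8–9 are 16.2, 17.6; interpolating gives 16.48.
Difference: 16.48 − 7.75 = 8.73.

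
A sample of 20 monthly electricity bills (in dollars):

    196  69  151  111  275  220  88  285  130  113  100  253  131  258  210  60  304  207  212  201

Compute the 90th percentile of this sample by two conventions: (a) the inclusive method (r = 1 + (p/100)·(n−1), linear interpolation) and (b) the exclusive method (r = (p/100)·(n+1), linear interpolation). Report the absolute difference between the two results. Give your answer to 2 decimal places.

Sorted: 60, 69, 88, 100, 111, 113, 130, 131, 151, 196, 201, 207, 210, 212, 220, 253, 258, 275, 285, 304.
n = 20.
(a) r = 18.1; between ranks 18 (275) and 19 (285): 276.
(b) r = 18.9; between ranks 18 (275) and 19 (285): 284.
|276 − 284| = 8.

8.00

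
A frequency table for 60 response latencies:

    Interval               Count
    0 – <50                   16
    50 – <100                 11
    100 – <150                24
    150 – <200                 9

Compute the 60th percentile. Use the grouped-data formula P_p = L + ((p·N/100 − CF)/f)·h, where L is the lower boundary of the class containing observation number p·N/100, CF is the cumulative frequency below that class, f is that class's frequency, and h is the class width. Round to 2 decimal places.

118.75

N = 60; target position k = 60/100 · 60 = 36.
Cumulative frequencies: 16, 27, 51, 60.
Observation 36 falls in the class 100 – <150.
L = 100, CF = 27, f = 24, h = 50.
P60 = 100 + ((36 − 27)/24)·50 = 100 + 18.75 = 118.75.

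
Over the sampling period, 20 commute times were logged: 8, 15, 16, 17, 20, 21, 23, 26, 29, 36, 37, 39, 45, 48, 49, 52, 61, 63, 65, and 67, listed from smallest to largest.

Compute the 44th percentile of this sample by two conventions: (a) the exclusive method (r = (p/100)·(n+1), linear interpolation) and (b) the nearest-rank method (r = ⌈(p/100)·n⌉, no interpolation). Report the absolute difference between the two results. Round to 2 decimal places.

n = 20.
(a) r = 9.24; between ranks 9 (29) and 10 (36): 30.68.
(b) the nearest-rank method: rank 9 → 29.
|30.68 − 29| = 1.68.

1.68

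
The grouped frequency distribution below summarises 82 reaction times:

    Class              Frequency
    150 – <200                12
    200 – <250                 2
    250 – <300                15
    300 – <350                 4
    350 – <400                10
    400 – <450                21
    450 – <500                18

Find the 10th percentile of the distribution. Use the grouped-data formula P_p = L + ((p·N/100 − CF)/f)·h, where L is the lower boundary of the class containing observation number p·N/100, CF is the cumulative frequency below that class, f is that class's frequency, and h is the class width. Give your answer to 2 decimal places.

N = 82; target position k = 10/100 · 82 = 8.2.
Cumulative frequencies: 12, 14, 29, 33, 43, 64, 82.
Observation 8.2 falls in the class 150 – <200.
L = 150, CF = 0, f = 12, h = 50.
P10 = 150 + ((8.2 − 0)/12)·50 = 150 + 34.1667 = 184.167.

184.17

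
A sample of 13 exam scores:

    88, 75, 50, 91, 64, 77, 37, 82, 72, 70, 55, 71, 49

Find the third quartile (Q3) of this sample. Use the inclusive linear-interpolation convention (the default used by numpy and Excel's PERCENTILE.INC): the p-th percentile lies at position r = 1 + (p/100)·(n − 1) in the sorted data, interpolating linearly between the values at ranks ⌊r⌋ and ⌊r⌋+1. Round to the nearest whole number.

77

Sorted: 37, 49, 50, 55, 64, 70, 71, 72, 75, 77, 82, 88, 91.
n = 13.
r = 1 + (75/100)·(13 − 1) = 1 + 9 = 10.
r is an integer, so P75 is the value at rank 10: 77.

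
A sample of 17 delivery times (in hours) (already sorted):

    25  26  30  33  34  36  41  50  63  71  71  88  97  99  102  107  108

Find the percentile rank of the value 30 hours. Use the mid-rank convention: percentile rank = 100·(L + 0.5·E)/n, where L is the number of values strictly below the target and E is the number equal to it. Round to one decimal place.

Count below 30: L = 2; count equal: E = 1; n = 17.
Percentile rank = 100·(2 + 0.5·1)/17 = 100·2.5/17 = 14.71.

14.7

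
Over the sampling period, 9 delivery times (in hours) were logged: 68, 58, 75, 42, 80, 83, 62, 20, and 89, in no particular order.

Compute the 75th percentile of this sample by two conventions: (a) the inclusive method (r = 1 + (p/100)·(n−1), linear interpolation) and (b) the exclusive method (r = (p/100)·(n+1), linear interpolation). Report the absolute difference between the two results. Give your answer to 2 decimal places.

1.50

Sorted: 20, 42, 58, 62, 68, 75, 80, 83, 89.
n = 9.
(a) r = 7 → value at rank 7 = 80.
(b) r = 7.5; between ranks 7 (80) and 8 (83): 81.5.
|80 − 81.5| = 1.5.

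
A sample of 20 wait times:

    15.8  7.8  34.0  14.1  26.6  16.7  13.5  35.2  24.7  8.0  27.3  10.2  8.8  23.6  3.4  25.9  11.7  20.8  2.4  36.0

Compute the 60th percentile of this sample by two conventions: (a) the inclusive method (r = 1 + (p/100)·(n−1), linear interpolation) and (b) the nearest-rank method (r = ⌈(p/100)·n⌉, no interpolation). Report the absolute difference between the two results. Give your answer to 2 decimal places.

Sorted: 2.4, 3.4, 7.8, 8.0, 8.8, 10.2, 11.7, 13.5, 14.1, 15.8, 16.7, 20.8, 23.6, 24.7, 25.9, 26.6, 27.3, 34.0, 35.2, 36.0.
n = 20.
(a) r = 12.4; between ranks 12 (20.8) and 13 (23.6): 21.92.
(b) the nearest-rank method: rank 12 → 20.8.
|21.92 − 20.8| = 1.12.

1.12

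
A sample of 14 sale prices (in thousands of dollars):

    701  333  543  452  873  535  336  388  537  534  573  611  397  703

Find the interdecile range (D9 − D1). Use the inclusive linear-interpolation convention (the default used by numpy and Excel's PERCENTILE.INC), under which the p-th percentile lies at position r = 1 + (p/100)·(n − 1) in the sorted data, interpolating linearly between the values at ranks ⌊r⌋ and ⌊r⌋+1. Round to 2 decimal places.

350.80

Sorted: 333, 336, 388, 397, 452, 534, 535, 537, 543, 573, 611, 701, 703, 873.
n = 14.
P10: r = 2.3; ranks 2–3 are 336, 388; interpolating gives 351.6.
P90: r = 12.7; ranks 12–13 are 701, 703; interpolating gives 702.4.
Difference: 702.4 − 351.6 = 350.8.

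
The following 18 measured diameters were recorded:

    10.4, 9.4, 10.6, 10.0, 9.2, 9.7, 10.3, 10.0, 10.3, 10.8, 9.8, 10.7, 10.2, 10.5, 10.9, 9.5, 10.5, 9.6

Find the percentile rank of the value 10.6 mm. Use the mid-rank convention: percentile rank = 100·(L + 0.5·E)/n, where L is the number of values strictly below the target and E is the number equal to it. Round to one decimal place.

80.6

Sorted: 9.2, 9.4, 9.5, 9.6, 9.7, 9.8, 10.0, 10.0, 10.2, 10.3, 10.3, 10.4, 10.5, 10.5, 10.6, 10.7, 10.8, 10.9.
Count below 10.6: L = 14; count equal: E = 1; n = 18.
Percentile rank = 100·(14 + 0.5·1)/18 = 100·14.5/18 = 80.56.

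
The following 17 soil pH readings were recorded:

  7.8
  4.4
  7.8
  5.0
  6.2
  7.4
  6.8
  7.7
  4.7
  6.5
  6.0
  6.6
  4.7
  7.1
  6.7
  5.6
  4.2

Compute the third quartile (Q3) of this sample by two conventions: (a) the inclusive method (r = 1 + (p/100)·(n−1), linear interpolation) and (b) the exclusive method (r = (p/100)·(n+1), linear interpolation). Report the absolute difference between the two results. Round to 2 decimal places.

Sorted: 4.2, 4.4, 4.7, 4.7, 5.0, 5.6, 6.0, 6.2, 6.5, 6.6, 6.7, 6.8, 7.1, 7.4, 7.7, 7.8, 7.8.
n = 17.
(a) r = 13 → value at rank 13 = 7.1.
(b) r = 13.5; between ranks 13 (7.1) and 14 (7.4): 7.25.
|7.1 − 7.25| = 0.15.

0.15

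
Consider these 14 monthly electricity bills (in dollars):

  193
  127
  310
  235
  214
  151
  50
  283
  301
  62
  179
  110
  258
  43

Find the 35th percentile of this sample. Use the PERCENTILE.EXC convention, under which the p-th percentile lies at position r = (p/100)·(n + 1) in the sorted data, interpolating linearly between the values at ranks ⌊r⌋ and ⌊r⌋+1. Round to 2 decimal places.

Sorted: 43, 50, 62, 110, 127, 151, 179, 193, 214, 235, 258, 283, 301, 310.
n = 14.
r = (35/100)·(14 + 1) = 5.25.
Rank 5 is 127 and rank 6 is 151.
Interpolate: 127 + 0.25·(151 − 127) = 127 + 0.25·24 = 133.

133.00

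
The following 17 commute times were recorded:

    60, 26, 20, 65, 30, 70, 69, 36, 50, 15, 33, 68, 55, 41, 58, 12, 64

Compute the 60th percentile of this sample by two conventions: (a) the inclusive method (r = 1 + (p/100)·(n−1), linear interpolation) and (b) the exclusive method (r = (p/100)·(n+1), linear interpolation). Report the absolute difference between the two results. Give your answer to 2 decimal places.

0.60

Sorted: 12, 15, 20, 26, 30, 33, 36, 41, 50, 55, 58, 60, 64, 65, 68, 69, 70.
n = 17.
(a) r = 10.6; between ranks 10 (55) and 11 (58): 56.8.
(b) r = 10.8; between ranks 10 (55) and 11 (58): 57.4.
|56.8 − 57.4| = 0.6.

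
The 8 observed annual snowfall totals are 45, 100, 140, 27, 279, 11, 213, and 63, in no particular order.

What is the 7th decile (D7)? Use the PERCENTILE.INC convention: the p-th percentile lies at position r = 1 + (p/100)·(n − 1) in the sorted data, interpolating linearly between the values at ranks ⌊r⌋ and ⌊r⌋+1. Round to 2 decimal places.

Sorted: 11, 27, 45, 63, 100, 140, 213, 279.
n = 8.
r = 1 + (70/100)·(8 − 1) = 1 + 4.9 = 5.9.
Rank 5 is 100 and rank 6 is 140.
Interpolate: 100 + 0.9·(140 − 100) = 100 + 0.9·40 = 136.

136.00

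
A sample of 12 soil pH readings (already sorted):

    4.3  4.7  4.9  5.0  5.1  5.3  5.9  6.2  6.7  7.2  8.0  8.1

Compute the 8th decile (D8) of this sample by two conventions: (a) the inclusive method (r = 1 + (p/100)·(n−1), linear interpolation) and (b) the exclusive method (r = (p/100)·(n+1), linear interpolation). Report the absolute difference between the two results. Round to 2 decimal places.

n = 12.
(a) r = 9.8; between ranks 9 (6.7) and 10 (7.2): 7.1.
(b) r = 10.4; between ranks 10 (7.2) and 11 (8.0): 7.52.
|7.1 − 7.52| = 0.42.

0.42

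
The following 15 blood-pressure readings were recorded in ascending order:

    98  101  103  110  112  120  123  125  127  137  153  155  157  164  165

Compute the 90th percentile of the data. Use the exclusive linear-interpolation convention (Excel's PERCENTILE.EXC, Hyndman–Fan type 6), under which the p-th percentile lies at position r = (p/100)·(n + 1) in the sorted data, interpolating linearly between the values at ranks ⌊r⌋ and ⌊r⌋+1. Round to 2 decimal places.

164.40

n = 15.
r = (90/100)·(15 + 1) = 14.4.
Rank 14 is 164 and rank 15 is 165.
Interpolate: 164 + 0.4·(165 − 164) = 164 + 0.4·1 = 164.4.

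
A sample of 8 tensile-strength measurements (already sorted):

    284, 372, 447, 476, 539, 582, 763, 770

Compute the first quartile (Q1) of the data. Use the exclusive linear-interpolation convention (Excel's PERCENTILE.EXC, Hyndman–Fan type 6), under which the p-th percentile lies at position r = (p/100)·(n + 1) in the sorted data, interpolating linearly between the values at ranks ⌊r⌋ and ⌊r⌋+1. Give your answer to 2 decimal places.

n = 8.
r = (25/100)·(8 + 1) = 2.25.
Rank 2 is 372 and rank 3 is 447.
Interpolate: 372 + 0.25·(447 − 372) = 372 + 0.25·75 = 390.75.

390.75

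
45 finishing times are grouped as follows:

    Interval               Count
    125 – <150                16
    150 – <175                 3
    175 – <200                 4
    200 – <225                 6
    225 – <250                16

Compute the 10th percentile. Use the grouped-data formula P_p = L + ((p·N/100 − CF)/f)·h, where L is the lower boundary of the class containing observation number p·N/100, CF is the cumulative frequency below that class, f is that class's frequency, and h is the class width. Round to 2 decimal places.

132.03

N = 45; target position k = 10/100 · 45 = 4.5.
Cumulative frequencies: 16, 19, 23, 29, 45.
Observation 4.5 falls in the class 125 – <150.
L = 125, CF = 0, f = 16, h = 25.
P10 = 125 + ((4.5 − 0)/16)·25 = 125 + 7.03125 = 132.031.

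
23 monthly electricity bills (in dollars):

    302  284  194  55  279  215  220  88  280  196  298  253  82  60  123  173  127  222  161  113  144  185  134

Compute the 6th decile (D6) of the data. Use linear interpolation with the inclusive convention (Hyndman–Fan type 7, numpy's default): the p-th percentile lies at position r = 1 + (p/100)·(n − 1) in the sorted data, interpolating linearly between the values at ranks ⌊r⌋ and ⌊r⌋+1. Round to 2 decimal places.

199.80

Sorted: 55, 60, 82, 88, 113, 123, 127, 134, 144, 161, 173, 185, 194, 196, 215, 220, 222, 253, 279, 280, 284, 298, 302.
n = 23.
r = 1 + (60/100)·(23 − 1) = 1 + 13.2 = 14.2.
Rank 14 is 196 and rank 15 is 215.
Interpolate: 196 + 0.2·(215 − 196) = 196 + 0.2·19 = 199.8.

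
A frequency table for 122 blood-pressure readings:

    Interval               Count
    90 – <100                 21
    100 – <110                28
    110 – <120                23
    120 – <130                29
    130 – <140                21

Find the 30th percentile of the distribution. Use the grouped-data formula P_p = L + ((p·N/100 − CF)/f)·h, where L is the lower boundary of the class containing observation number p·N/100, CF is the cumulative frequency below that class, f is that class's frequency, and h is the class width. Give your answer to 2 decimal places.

N = 122; target position k = 30/100 · 122 = 36.6.
Cumulative frequencies: 21, 49, 72, 101, 122.
Observation 36.6 falls in the class 100 – <110.
L = 100, CF = 21, f = 28, h = 10.
P30 = 100 + ((36.6 − 21)/28)·10 = 100 + 5.57143 = 105.571.

105.57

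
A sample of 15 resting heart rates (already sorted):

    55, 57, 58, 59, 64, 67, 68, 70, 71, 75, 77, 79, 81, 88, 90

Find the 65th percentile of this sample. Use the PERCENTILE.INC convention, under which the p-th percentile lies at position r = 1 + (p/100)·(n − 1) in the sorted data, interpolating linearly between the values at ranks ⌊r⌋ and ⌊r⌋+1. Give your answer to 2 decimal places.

n = 15.
r = 1 + (65/100)·(15 − 1) = 1 + 9.1 = 10.1.
Rank 10 is 75 and rank 11 is 77.
Interpolate: 75 + 0.1·(77 − 75) = 75 + 0.1·2 = 75.2.

75.20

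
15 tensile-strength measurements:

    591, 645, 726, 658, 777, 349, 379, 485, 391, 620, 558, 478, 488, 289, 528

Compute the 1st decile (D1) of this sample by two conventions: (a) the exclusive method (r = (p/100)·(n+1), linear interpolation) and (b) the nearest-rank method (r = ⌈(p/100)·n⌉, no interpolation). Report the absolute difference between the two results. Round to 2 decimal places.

24.00

Sorted: 289, 349, 379, 391, 478, 485, 488, 528, 558, 591, 620, 645, 658, 726, 777.
n = 15.
(a) r = 1.6; between ranks 1 (289) and 2 (349): 325.
(b) the nearest-rank method: rank 2 → 349.
|325 − 349| = 24.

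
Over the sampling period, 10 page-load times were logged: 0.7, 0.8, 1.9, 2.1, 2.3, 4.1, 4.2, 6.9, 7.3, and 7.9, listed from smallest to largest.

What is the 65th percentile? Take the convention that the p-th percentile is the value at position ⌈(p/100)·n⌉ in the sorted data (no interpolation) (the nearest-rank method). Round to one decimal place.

n = 10.
Position = ⌈65/100 · 10⌉ = ⌈6.5⌉ = 7.
The value at rank 7 is 4.2.

4.2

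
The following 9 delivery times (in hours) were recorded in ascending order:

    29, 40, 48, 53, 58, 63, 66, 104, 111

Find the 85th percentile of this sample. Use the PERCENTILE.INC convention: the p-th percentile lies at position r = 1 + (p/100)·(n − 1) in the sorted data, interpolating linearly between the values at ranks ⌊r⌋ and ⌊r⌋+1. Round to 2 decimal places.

n = 9.
r = 1 + (85/100)·(9 − 1) = 1 + 6.8 = 7.8.
Rank 7 is 66 and rank 8 is 104.
Interpolate: 66 + 0.8·(104 − 66) = 66 + 0.8·38 = 96.4.

96.40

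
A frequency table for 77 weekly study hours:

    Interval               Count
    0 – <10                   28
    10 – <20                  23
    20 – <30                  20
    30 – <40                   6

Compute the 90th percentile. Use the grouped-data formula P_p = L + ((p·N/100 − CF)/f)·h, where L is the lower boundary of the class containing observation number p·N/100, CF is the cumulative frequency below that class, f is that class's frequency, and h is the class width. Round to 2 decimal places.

N = 77; target position k = 90/100 · 77 = 69.3.
Cumulative frequencies: 28, 51, 71, 77.
Observation 69.3 falls in the class 20 – <30.
L = 20, CF = 51, f = 20, h = 10.
P90 = 20 + ((69.3 − 51)/20)·10 = 20 + 9.15 = 29.15.

29.15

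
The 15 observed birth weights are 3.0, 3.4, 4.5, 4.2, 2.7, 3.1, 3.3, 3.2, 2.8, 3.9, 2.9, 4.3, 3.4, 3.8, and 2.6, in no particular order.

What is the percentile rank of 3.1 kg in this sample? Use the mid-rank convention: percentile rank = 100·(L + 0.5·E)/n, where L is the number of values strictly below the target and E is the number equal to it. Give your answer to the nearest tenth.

Sorted: 2.6, 2.7, 2.8, 2.9, 3.0, 3.1, 3.2, 3.3, 3.4, 3.4, 3.8, 3.9, 4.2, 4.3, 4.5.
Count below 3.1: L = 5; count equal: E = 1; n = 15.
Percentile rank = 100·(5 + 0.5·1)/15 = 100·5.5/15 = 36.67.

36.7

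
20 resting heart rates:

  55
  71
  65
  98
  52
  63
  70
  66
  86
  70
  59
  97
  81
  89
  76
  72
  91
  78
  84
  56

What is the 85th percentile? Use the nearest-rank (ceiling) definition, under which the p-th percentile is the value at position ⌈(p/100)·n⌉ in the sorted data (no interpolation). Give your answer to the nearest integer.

Sorted: 52, 55, 56, 59, 63, 65, 66, 70, 70, 71, 72, 76, 78, 81, 84, 86, 89, 91, 97, 98.
n = 20.
Position = ⌈85/100 · 20⌉ = ⌈17⌉ = 17.
The value at rank 17 is 89.

89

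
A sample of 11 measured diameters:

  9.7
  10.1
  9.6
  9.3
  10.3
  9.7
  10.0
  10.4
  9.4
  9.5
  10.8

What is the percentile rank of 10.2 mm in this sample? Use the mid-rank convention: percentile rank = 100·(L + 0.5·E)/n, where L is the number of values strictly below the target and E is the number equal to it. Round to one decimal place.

72.7

Sorted: 9.3, 9.4, 9.5, 9.6, 9.7, 9.7, 10.0, 10.1, 10.3, 10.4, 10.8.
Count below 10.2: L = 8; count equal: E = 0; n = 11.
Percentile rank = 100·(8 + 0.5·0)/11 = 100·8/11 = 72.73.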